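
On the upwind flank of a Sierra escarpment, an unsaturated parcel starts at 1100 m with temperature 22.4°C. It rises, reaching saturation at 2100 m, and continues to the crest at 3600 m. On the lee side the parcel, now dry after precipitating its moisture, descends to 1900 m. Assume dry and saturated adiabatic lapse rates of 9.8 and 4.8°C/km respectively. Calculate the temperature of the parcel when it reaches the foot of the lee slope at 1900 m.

22.06°C

1100 → 2100 m (dry, 9.8°C/km): ΔT = -9.8 × 1 = -9.8°C → T = 12.6°C
2100 → 3600 m (saturated, 4.8°C/km): ΔT = -4.8 × 1.5 = -7.2°C → T = 5.4°C
3600 → 1900 m (dry descent, 9.8°C/km): ΔT = +9.8 × 1.7 = +16.66°C → T = 22.06°C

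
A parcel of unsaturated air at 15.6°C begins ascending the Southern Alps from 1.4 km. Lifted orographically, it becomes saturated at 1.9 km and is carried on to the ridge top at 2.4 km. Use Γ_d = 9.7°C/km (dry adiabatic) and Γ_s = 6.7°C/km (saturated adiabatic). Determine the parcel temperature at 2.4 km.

1400–1900 m, dry: Δz = 0.5 km ⇒ ΔT = -4.85°C; T = 10.75°C
1900–2400 m, saturated: Δz = 0.5 km ⇒ ΔT = -3.35°C; T = 7.4°C

7.4°C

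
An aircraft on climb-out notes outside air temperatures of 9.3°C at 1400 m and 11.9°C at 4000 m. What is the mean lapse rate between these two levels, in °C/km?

-1°C/km

Γ = −ΔT/Δz = (9.3 − 11.9) / (4000 − 1400) m
  = -2.6°C / 2.6 km = -1°C/km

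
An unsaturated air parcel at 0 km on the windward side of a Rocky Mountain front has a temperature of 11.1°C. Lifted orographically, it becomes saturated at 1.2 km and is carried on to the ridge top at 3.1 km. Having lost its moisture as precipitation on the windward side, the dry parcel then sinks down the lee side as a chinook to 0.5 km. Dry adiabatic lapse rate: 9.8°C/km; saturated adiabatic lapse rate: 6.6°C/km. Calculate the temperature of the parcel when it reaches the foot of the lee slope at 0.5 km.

12.28°C

From 0 m to 1200 m (dry): cools by 9.8 × 1.2 = 11.76°C, giving -0.66°C.
From 1200 m to 3100 m (saturated): cools by 6.6 × 1.9 = 12.54°C, giving -13.2°C.
From 3100 m to 500 m (dry descent): warms by 9.8 × 2.6 = 25.48°C, giving 12.28°C.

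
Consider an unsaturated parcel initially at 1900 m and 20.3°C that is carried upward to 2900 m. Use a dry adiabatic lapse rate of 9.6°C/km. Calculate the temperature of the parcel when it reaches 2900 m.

1900 → 2900 m (dry adiabatic, 9.6°C/km): ΔT = -9.6 × 1 = -9.6°C → T = 10.7°C

10.7°C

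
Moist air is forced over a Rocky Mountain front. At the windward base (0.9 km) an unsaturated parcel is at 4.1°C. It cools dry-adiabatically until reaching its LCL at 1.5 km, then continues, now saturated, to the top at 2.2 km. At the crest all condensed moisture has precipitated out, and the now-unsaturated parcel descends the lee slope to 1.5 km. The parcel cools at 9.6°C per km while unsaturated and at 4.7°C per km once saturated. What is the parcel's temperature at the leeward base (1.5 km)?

From 900 m to 1500 m (dry): cools by 9.6 × 0.6 = 5.76°C, giving -1.66°C.
From 1500 m to 2200 m (saturated): cools by 4.7 × 0.7 = 3.29°C, giving -4.95°C.
From 2200 m to 1500 m (dry descent): warms by 9.6 × 0.7 = 6.72°C, giving 1.77°C.

1.77°C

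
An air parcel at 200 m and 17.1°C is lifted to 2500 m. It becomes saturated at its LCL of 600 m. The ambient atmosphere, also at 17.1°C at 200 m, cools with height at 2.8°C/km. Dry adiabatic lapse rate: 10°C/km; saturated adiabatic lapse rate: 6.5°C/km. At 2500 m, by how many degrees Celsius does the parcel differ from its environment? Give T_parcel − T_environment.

Parcel:
  Dry to 600 m: -10 × 0.4 km = -4°C, so T = 13.1°C.
  Saturated to 2500 m: -6.5 × 1.9 km = -12.35°C, so T = 0.75°C.
Environment:
  Environment to 2500 m: -2.8 × 2.3 km = -6.44°C, so T = 10.66°C.
T_parcel − T_env = 0.75 − 10.66 = -9.91°C

-9.91°C (parcel cooler than environment)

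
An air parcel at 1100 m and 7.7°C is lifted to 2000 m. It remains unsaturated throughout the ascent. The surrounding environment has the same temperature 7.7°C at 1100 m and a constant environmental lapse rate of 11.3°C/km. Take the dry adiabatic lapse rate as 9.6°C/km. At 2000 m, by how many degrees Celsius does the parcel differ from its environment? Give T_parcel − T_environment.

Parcel:
  1100–2000 m, dry: Δz = 0.9 km ⇒ ΔT = -8.64°C; T = -0.94°C
Environment:
  1100–2000 m, environment: Δz = 0.9 km ⇒ ΔT = -10.17°C; T = -2.47°C
T_parcel − T_env = -0.94 − (-2.47) = +1.53°C

+1.53°C (parcel warmer than environment)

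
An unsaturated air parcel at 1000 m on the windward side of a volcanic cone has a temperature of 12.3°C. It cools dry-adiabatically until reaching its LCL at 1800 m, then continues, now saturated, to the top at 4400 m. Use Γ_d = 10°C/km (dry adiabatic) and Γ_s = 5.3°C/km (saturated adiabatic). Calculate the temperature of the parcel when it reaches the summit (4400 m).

-9.48°C

From 1000 m to 1800 m (dry): cools by 10 × 0.8 = 8°C, giving 4.3°C.
From 1800 m to 4400 m (saturated): cools by 5.3 × 2.6 = 13.78°C, giving -9.48°C.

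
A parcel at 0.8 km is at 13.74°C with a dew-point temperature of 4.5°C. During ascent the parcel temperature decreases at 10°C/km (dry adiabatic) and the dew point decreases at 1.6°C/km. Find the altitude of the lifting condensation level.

T and T_d converge at 10 − 1.6 = 8.4°C per km
Height above start = (13.74 − 4.5) / 8.4 = 1.1 km
LCL altitude = 800 m + 1100 m = 1900 m

1.9 km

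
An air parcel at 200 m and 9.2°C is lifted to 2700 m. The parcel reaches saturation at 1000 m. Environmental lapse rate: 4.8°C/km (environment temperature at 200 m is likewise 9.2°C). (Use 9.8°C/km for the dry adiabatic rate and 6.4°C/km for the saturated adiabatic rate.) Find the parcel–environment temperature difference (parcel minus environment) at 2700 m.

Parcel:
  200 → 1000 m (dry, 9.8°C/km): ΔT = -9.8 × 0.8 = -7.84°C → T = 1.36°C
  1000 → 2700 m (saturated, 6.4°C/km): ΔT = -6.4 × 1.7 = -10.88°C → T = -9.52°C
Environment:
  200 → 2700 m (environment, 4.8°C/km): ΔT = -4.8 × 2.5 = -12°C → T = -2.8°C
T_parcel − T_env = -9.52 − (-2.8) = -6.72°C

-6.72°C (parcel cooler than environment)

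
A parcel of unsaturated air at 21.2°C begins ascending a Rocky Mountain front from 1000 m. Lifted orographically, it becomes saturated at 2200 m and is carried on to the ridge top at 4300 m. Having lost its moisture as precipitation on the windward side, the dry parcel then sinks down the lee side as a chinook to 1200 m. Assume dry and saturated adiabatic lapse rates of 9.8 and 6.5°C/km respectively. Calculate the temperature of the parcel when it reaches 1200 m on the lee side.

26.17°C

Dry to 2200 m: -9.8 × 1.2 km = -11.76°C, so T = 9.44°C.
Saturated to 4300 m: -6.5 × 2.1 km = -13.65°C, so T = -4.21°C.
Dry descent to 1200 m: +9.8 × 3.1 km = +30.38°C, so T = 26.17°C.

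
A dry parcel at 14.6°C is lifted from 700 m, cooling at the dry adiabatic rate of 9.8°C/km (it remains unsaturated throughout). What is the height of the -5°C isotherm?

Height above start = (14.6 − (-5)) / 9.8 = 2 km
Altitude = 700 m + 2000 m = 2700 m

2700 m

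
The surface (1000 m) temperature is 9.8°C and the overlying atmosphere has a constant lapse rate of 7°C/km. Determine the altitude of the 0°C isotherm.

2400 m

Height above start = (9.8 − 0) / 7 = 1.4 km
Altitude = 1000 m + 1400 m = 2400 m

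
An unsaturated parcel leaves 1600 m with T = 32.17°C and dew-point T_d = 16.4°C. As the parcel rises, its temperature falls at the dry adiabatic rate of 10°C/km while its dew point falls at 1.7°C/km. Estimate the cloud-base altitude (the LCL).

T and T_d converge at 10 − 1.7 = 8.3°C per km
Height above start = (32.17 − 16.4) / 8.3 = 1.9 km
LCL altitude = 1600 m + 1900 m = 3500 m

3500 m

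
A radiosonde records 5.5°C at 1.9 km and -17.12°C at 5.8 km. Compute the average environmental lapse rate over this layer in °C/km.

Γ = −ΔT/Δz = (5.5 − (-17.12)) / (5800 − 1900) m
  = 22.62°C / 3.9 km = 5.8°C/km

5.8°C/km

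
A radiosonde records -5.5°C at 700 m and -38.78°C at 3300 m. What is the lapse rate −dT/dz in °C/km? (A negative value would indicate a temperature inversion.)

Γ = −ΔT/Δz = (-5.5 − (-38.78)) / (3300 − 700) m
  = 33.28°C / 2.6 km = 12.8°C/km

12.8°C/km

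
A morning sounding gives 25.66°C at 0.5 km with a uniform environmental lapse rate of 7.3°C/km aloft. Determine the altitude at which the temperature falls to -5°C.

Height above start = (25.66 − (-5)) / 7.3 = 4.2 km
Altitude = 500 m + 4200 m = 4700 m

4.7 km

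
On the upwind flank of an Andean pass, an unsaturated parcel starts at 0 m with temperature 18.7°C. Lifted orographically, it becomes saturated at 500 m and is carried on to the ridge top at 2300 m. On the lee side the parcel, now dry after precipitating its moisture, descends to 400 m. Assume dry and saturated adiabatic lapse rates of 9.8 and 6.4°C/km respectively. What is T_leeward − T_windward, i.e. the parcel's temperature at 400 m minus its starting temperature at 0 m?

0–500 m, dry: Δz = 0.5 km ⇒ ΔT = -4.9°C; T = 13.8°C
500–2300 m, saturated: Δz = 1.8 km ⇒ ΔT = -11.52°C; T = 2.28°C
2300–400 m, dry descent: Δz = 1.9 km ⇒ ΔT = +18.62°C; T = 20.9°C
Net change vs windward start: 20.9 − 18.7 = +2.2°C

+2.2°C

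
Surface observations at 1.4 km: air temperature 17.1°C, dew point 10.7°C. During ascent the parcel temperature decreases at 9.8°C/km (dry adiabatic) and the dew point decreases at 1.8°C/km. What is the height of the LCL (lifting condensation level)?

T and T_d converge at 9.8 − 1.8 = 8°C per km
Height above start = (17.1 − 10.7) / 8 = 0.8 km
LCL altitude = 1400 m + 800 m = 2200 m

2.2 km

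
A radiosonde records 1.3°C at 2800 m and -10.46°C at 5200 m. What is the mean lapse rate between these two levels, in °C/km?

Γ = −ΔT/Δz = (1.3 − (-10.46)) / (5200 − 2800) m
  = 11.76°C / 2.4 km = 4.9°C/km

4.9°C/km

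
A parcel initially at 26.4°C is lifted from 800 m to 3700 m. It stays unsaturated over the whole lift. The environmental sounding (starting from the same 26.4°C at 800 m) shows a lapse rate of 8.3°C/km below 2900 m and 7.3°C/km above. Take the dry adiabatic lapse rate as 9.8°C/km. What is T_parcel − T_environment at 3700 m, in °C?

-5.15°C (parcel cooler than environment)

Parcel:
  800–3700 m, dry: Δz = 2.9 km ⇒ ΔT = -28.42°C; T = -2.02°C
Environment:
  800–2900 m, environment, lower layer: Δz = 2.1 km ⇒ ΔT = -17.43°C; T = 8.97°C
  2900–3700 m, environment, upper layer: Δz = 0.8 km ⇒ ΔT = -5.84°C; T = 3.13°C
T_parcel − T_env = -2.02 − 3.13 = -5.15°C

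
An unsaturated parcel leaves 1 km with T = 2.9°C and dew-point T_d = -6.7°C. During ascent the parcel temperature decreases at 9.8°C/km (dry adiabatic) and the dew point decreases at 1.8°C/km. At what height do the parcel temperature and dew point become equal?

T and T_d converge at 9.8 − 1.8 = 8°C per km
Height above start = (2.9 − (-6.7)) / 8 = 1.2 km
LCL altitude = 1000 m + 1200 m = 2200 m

2.2 km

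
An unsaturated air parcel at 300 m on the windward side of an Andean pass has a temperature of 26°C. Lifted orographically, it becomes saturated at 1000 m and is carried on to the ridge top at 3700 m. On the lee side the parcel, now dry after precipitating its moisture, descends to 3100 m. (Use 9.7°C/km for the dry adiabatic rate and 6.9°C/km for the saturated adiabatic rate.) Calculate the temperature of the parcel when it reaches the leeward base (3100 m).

Dry to 1000 m: -9.7 × 0.7 km = -6.79°C, so T = 19.21°C.
Saturated to 3700 m: -6.9 × 2.7 km = -18.63°C, so T = 0.58°C.
Dry descent to 3100 m: +9.7 × 0.6 km = +5.82°C, so T = 6.4°C.

6.4°C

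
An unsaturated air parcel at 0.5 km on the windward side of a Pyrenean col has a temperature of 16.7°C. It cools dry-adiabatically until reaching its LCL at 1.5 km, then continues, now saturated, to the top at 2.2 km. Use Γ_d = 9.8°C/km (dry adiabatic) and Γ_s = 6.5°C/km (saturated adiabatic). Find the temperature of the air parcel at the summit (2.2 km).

500 → 1500 m (dry, 9.8°C/km): ΔT = -9.8 × 1 = -9.8°C → T = 6.9°C
1500 → 2200 m (saturated, 6.5°C/km): ΔT = -6.5 × 0.7 = -4.55°C → T = 2.35°C

2.35°C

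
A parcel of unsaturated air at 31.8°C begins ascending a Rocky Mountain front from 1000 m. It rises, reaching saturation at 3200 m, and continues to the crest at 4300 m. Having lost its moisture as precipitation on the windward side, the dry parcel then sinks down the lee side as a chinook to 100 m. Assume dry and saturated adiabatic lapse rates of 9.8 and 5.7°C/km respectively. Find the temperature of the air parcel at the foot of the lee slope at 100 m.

1000–3200 m, dry: Δz = 2.2 km ⇒ ΔT = -21.56°C; T = 10.24°C
3200–4300 m, saturated: Δz = 1.1 km ⇒ ΔT = -6.27°C; T = 3.97°C
4300–100 m, dry descent: Δz = 4.2 km ⇒ ΔT = +41.16°C; T = 45.13°C

45.13°C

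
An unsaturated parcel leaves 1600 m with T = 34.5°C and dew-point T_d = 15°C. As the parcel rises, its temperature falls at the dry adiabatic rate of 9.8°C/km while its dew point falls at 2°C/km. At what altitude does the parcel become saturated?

4100 m

T and T_d converge at 9.8 − 2 = 7.8°C per km
Height above start = (34.5 − 15) / 7.8 = 2.5 km
LCL altitude = 1600 m + 2500 m = 4100 m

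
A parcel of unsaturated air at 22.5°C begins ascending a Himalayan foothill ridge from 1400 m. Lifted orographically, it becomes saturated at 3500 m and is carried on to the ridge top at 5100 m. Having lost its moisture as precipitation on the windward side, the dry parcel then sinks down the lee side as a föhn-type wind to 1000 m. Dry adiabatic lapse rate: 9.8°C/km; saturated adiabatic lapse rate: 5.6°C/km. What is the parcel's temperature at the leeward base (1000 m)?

From 1400 m to 3500 m (dry): cools by 9.8 × 2.1 = 20.58°C, giving 1.92°C.
From 3500 m to 5100 m (saturated): cools by 5.6 × 1.6 = 8.96°C, giving -7.04°C.
From 5100 m to 1000 m (dry descent): warms by 9.8 × 4.1 = 40.18°C, giving 33.14°C.

33.14°C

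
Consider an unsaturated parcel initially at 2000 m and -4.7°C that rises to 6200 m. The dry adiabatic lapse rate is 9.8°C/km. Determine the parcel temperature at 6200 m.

-45.86°C

2000–6200 m, dry adiabatic: Δz = 4.2 km ⇒ ΔT = -41.16°C; T = -45.86°C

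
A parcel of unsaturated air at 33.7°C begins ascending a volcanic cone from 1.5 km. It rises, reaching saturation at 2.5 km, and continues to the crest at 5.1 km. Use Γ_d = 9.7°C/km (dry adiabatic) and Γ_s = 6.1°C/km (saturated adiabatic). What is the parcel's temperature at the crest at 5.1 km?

1500–2500 m, dry: Δz = 1 km ⇒ ΔT = -9.7°C; T = 24°C
2500–5100 m, saturated: Δz = 2.6 km ⇒ ΔT = -15.86°C; T = 8.14°C

8.14°C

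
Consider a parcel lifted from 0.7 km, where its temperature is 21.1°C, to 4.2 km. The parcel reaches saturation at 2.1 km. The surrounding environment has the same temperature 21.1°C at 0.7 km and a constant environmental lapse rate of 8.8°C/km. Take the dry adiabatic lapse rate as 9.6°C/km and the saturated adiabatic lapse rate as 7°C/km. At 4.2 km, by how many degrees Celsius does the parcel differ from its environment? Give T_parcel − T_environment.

+2.66°C (parcel warmer than environment)

Parcel:
  700–2100 m, dry: Δz = 1.4 km ⇒ ΔT = -13.44°C; T = 7.66°C
  2100–4200 m, saturated: Δz = 2.1 km ⇒ ΔT = -14.7°C; T = -7.04°C
Environment:
  700–4200 m, environment: Δz = 3.5 km ⇒ ΔT = -30.8°C; T = -9.7°C
T_parcel − T_env = -7.04 − (-9.7) = +2.66°C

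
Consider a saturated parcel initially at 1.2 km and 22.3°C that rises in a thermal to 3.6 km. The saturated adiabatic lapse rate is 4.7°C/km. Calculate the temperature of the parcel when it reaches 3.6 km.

1200–3600 m, saturated adiabatic: Δz = 2.4 km ⇒ ΔT = -11.28°C; T = 11.02°C

11.02°C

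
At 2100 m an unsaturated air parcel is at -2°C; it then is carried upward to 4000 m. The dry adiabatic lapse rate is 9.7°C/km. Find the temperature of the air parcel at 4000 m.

2100 → 4000 m (dry adiabatic, 9.7°C/km): ΔT = -9.7 × 1.9 = -18.43°C → T = -20.43°C

-20.43°C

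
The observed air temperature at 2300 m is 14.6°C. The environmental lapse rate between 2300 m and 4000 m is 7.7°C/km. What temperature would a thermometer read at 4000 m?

1.51°C

2300–4000 m, environmental: Δz = 1.7 km ⇒ ΔT = -13.09°C; T = 1.51°C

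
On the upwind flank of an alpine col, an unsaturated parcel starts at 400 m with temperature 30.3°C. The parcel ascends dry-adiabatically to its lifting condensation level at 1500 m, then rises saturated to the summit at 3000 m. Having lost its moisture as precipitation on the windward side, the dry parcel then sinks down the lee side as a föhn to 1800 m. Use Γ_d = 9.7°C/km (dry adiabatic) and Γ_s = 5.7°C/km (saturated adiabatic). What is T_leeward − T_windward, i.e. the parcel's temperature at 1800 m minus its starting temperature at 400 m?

Dry to 1500 m: -9.7 × 1.1 km = -10.67°C, so T = 19.63°C.
Saturated to 3000 m: -5.7 × 1.5 km = -8.55°C, so T = 11.08°C.
Dry descent to 1800 m: +9.7 × 1.2 km = +11.64°C, so T = 22.72°C.
Net change vs windward start: 22.72 − 30.3 = -7.58°C

-7.58°C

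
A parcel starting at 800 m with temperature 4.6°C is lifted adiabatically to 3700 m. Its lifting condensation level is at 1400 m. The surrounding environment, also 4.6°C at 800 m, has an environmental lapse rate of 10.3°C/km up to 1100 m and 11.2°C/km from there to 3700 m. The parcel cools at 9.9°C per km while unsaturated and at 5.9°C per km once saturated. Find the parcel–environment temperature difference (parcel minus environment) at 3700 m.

Parcel:
  800–1400 m, dry: Δz = 0.6 km ⇒ ΔT = -5.94°C; T = -1.34°C
  1400–3700 m, saturated: Δz = 2.3 km ⇒ ΔT = -13.57°C; T = -14.91°C
Environment:
  800–1100 m, environment, lower layer: Δz = 0.3 km ⇒ ΔT = -3.09°C; T = 1.51°C
  1100–3700 m, environment, upper layer: Δz = 2.6 km ⇒ ΔT = -29.12°C; T = -27.61°C
T_parcel − T_env = -14.91 − (-27.61) = +12.7°C

+12.7°C (parcel warmer than environment)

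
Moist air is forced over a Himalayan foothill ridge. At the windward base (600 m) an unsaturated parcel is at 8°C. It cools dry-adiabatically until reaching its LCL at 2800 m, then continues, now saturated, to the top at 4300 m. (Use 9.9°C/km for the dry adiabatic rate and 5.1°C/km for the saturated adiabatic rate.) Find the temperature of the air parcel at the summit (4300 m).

-21.43°C

600–2800 m, dry: Δz = 2.2 km ⇒ ΔT = -21.78°C; T = -13.78°C
2800–4300 m, saturated: Δz = 1.5 km ⇒ ΔT = -7.65°C; T = -21.43°C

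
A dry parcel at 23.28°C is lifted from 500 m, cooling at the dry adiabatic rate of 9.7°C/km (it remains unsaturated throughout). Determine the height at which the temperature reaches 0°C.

Height above start = (23.28 − 0) / 9.7 = 2.4 km
Altitude = 500 m + 2400 m = 2900 m

2900 m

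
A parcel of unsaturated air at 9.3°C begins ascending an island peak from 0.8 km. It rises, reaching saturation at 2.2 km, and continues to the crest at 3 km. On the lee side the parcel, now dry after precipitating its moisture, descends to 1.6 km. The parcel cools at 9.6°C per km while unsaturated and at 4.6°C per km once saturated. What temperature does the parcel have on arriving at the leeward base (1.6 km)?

From 800 m to 2200 m (dry): cools by 9.6 × 1.4 = 13.44°C, giving -4.14°C.
From 2200 m to 3000 m (saturated): cools by 4.6 × 0.8 = 3.68°C, giving -7.82°C.
From 3000 m to 1600 m (dry descent): warms by 9.6 × 1.4 = 13.44°C, giving 5.62°C.

5.62°C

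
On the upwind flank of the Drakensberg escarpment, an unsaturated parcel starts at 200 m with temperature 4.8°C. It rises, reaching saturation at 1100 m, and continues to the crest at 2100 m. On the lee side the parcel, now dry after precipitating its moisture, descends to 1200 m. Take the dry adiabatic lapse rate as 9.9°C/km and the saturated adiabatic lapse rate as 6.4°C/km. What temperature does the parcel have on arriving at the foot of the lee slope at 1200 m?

200 → 1100 m (dry, 9.9°C/km): ΔT = -9.9 × 0.9 = -8.91°C → T = -4.11°C
1100 → 2100 m (saturated, 6.4°C/km): ΔT = -6.4 × 1 = -6.4°C → T = -10.51°C
2100 → 1200 m (dry descent, 9.9°C/km): ΔT = +9.9 × 0.9 = +8.91°C → T = -1.6°C

-1.6°C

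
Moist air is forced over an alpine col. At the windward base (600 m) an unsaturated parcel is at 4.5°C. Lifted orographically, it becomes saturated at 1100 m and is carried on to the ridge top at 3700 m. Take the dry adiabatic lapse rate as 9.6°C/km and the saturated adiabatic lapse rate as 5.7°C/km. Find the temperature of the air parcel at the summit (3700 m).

From 600 m to 1100 m (dry): cools by 9.6 × 0.5 = 4.8°C, giving -0.3°C.
From 1100 m to 3700 m (saturated): cools by 5.7 × 2.6 = 14.82°C, giving -15.12°C.

-15.12°C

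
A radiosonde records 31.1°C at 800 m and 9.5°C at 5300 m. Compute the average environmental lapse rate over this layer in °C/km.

4.8°C/km

Γ = −ΔT/Δz = (31.1 − 9.5) / (5300 − 800) m
  = 21.6°C / 4.5 km = 4.8°C/km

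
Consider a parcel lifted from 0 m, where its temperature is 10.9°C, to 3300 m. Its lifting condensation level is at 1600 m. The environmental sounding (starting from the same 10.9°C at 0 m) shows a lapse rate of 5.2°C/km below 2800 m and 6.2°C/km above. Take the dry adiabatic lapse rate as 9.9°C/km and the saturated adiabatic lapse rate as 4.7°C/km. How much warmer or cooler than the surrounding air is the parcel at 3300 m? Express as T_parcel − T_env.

-6.17°C (parcel cooler than environment)

Parcel:
  Dry to 1600 m: -9.9 × 1.6 km = -15.84°C, so T = -4.94°C.
  Saturated to 3300 m: -4.7 × 1.7 km = -7.99°C, so T = -12.93°C.
Environment:
  Environment, lower layer to 2800 m: -5.2 × 2.8 km = -14.56°C, so T = -3.66°C.
  Environment, upper layer to 3300 m: -6.2 × 0.5 km = -3.1°C, so T = -6.76°C.
T_parcel − T_env = -12.93 − (-6.76) = -6.17°C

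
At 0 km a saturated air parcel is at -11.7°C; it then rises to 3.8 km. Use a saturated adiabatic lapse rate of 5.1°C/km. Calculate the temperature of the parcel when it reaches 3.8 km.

-31.08°C

From 0 m to 3800 m (saturated adiabatic): cools by 5.1 × 3.8 = 19.38°C, giving -31.08°C.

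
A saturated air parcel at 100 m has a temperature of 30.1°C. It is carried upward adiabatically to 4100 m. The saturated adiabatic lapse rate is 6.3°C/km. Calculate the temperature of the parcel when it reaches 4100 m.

From 100 m to 4100 m (saturated adiabatic): cools by 6.3 × 4 = 25.2°C, giving 4.9°C.

4.9°C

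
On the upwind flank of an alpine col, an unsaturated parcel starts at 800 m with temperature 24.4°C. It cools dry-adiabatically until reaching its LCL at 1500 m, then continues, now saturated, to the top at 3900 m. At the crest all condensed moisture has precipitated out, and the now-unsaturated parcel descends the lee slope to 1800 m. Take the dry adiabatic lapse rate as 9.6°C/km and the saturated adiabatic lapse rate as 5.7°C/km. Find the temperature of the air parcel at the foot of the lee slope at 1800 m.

24.16°C

From 800 m to 1500 m (dry): cools by 9.6 × 0.7 = 6.72°C, giving 17.68°C.
From 1500 m to 3900 m (saturated): cools by 5.7 × 2.4 = 13.68°C, giving 4°C.
From 3900 m to 1800 m (dry descent): warms by 9.6 × 2.1 = 20.16°C, giving 24.16°C.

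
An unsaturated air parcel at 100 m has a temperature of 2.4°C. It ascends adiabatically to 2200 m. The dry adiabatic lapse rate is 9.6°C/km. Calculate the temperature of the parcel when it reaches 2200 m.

-17.76°C

100–2200 m, dry adiabatic: Δz = 2.1 km ⇒ ΔT = -20.16°C; T = -17.76°C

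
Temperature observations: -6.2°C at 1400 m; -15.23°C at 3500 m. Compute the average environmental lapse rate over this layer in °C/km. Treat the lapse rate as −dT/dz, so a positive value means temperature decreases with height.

4.3°C/km

Γ = −ΔT/Δz = (-6.2 − (-15.23)) / (3500 − 1400) m
  = 9.03°C / 2.1 km = 4.3°C/km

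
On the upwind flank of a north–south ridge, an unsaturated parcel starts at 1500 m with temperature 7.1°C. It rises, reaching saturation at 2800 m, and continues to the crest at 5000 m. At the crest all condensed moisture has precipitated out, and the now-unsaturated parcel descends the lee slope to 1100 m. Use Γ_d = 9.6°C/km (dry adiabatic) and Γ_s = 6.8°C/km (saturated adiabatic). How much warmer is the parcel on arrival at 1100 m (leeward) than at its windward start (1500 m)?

+10°C

Dry to 2800 m: -9.6 × 1.3 km = -12.48°C, so T = -5.38°C.
Saturated to 5000 m: -6.8 × 2.2 km = -14.96°C, so T = -20.34°C.
Dry descent to 1100 m: +9.6 × 3.9 km = +37.44°C, so T = 17.1°C.
Net change vs windward start: 17.1 − 7.1 = +10°C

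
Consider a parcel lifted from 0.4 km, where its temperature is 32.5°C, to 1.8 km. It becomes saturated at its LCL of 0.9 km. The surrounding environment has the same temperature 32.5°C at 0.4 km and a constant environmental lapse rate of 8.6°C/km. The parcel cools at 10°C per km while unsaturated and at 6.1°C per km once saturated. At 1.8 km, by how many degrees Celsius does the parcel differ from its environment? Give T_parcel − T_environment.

+1.55°C (parcel warmer than environment)

Parcel:
  400 → 900 m (dry, 10°C/km): ΔT = -10 × 0.5 = -5°C → T = 27.5°C
  900 → 1800 m (saturated, 6.1°C/km): ΔT = -6.1 × 0.9 = -5.49°C → T = 22.01°C
Environment:
  400 → 1800 m (environment, 8.6°C/km): ΔT = -8.6 × 1.4 = -12.04°C → T = 20.46°C
T_parcel − T_env = 22.01 − 20.46 = +1.55°C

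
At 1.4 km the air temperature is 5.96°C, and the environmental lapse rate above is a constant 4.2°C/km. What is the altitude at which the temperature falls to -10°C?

Height above start = (5.96 − (-10)) / 4.2 = 3.8 km
Altitude = 1400 m + 3800 m = 5200 m

5.2 km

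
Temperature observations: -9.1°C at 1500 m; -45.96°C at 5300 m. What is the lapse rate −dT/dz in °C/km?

9.7°C/km

Γ = −ΔT/Δz = (-9.1 − (-45.96)) / (5300 − 1500) m
  = 36.86°C / 3.8 km = 9.7°C/km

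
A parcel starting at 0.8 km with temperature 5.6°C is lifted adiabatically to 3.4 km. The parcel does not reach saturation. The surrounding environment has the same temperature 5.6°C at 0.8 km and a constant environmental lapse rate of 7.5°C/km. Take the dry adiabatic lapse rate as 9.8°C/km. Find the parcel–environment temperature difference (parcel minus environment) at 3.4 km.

Parcel:
  800–3400 m, dry: Δz = 2.6 km ⇒ ΔT = -25.48°C; T = -19.88°C
Environment:
  800–3400 m, environment: Δz = 2.6 km ⇒ ΔT = -19.5°C; T = -13.9°C
T_parcel − T_env = -19.88 − (-13.9) = -5.98°C

-5.98°C (parcel cooler than environment)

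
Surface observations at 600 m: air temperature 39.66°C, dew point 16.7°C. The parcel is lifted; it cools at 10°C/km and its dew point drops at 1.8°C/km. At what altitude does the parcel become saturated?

T and T_d converge at 10 − 1.8 = 8.2°C per km
Height above start = (39.66 − 16.7) / 8.2 = 2.8 km
LCL altitude = 600 m + 2800 m = 3400 m

3400 m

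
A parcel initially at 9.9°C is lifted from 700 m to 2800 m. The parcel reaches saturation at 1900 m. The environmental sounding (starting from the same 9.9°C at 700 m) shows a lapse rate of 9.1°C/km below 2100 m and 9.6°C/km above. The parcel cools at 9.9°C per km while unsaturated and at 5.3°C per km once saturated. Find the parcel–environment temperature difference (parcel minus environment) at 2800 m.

+2.81°C (parcel warmer than environment)

Parcel:
  700 → 1900 m (dry, 9.9°C/km): ΔT = -9.9 × 1.2 = -11.88°C → T = -1.98°C
  1900 → 2800 m (saturated, 5.3°C/km): ΔT = -5.3 × 0.9 = -4.77°C → T = -6.75°C
Environment:
  700 → 2100 m (environment, lower layer, 9.1°C/km): ΔT = -9.1 × 1.4 = -12.74°C → T = -2.84°C
  2100 → 2800 m (environment, upper layer, 9.6°C/km): ΔT = -9.6 × 0.7 = -6.72°C → T = -9.56°C
T_parcel − T_env = -6.75 − (-9.56) = +2.81°C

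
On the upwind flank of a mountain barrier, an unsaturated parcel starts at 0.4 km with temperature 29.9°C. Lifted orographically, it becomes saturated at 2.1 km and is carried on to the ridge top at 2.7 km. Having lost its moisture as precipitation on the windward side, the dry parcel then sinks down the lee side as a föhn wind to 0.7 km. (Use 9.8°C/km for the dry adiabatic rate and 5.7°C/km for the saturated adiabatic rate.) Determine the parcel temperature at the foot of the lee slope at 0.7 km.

29.42°C

400 → 2100 m (dry, 9.8°C/km): ΔT = -9.8 × 1.7 = -16.66°C → T = 13.24°C
2100 → 2700 m (saturated, 5.7°C/km): ΔT = -5.7 × 0.6 = -3.42°C → T = 9.82°C
2700 → 700 m (dry descent, 9.8°C/km): ΔT = +9.8 × 2 = +19.6°C → T = 29.42°C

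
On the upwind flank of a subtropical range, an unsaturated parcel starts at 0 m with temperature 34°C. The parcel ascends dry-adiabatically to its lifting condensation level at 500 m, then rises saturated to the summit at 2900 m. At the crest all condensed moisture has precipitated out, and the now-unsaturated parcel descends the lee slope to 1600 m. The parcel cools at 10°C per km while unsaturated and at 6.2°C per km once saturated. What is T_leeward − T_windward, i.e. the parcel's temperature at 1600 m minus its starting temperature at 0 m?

-6.88°C

0 → 500 m (dry, 10°C/km): ΔT = -10 × 0.5 = -5°C → T = 29°C
500 → 2900 m (saturated, 6.2°C/km): ΔT = -6.2 × 2.4 = -14.88°C → T = 14.12°C
2900 → 1600 m (dry descent, 10°C/km): ΔT = +10 × 1.3 = +13°C → T = 27.12°C
Net change vs windward start: 27.12 − 34 = -6.88°C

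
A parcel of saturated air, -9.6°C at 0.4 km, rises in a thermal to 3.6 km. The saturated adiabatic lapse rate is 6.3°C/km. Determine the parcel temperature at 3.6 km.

From 400 m to 3600 m (saturated adiabatic): cools by 6.3 × 3.2 = 20.16°C, giving -29.76°C.

-29.76°C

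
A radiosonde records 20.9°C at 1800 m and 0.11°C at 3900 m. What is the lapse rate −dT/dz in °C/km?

9.9°C/km

Γ = −ΔT/Δz = (20.9 − 0.11) / (3900 − 1800) m
  = 20.79°C / 2.1 km = 9.9°C/km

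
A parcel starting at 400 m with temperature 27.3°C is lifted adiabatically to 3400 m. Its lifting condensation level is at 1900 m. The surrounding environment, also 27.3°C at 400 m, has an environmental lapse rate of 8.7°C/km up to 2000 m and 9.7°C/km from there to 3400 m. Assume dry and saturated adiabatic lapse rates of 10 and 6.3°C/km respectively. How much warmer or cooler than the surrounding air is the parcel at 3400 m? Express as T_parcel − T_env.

Parcel:
  From 400 m to 1900 m (dry): cools by 10 × 1.5 = 15°C, giving 12.3°C.
  From 1900 m to 3400 m (saturated): cools by 6.3 × 1.5 = 9.45°C, giving 2.85°C.
Environment:
  From 400 m to 2000 m (environment, lower layer): cools by 8.7 × 1.6 = 13.92°C, giving 13.38°C.
  From 2000 m to 3400 m (environment, upper layer): cools by 9.7 × 1.4 = 13.58°C, giving -0.2°C.
T_parcel − T_env = 2.85 − (-0.2) = +3.05°C

+3.05°C (parcel warmer than environment)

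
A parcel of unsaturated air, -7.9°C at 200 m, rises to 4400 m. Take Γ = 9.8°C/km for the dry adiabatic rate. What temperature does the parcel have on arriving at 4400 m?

-49.06°C

Dry adiabatic to 4400 m: -9.8 × 4.2 km = -41.16°C, so T = -49.06°C.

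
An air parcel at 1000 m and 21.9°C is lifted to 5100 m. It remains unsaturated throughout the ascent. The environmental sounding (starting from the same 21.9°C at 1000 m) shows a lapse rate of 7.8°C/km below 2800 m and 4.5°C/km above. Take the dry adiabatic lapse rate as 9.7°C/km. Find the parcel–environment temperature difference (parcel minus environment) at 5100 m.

-15.38°C (parcel cooler than environment)

Parcel:
  Dry to 5100 m: -9.7 × 4.1 km = -39.77°C, so T = -17.87°C.
Environment:
  Environment, lower layer to 2800 m: -7.8 × 1.8 km = -14.04°C, so T = 7.86°C.
  Environment, upper layer to 5100 m: -4.5 × 2.3 km = -10.35°C, so T = -2.49°C.
T_parcel − T_env = -17.87 − (-2.49) = -15.38°C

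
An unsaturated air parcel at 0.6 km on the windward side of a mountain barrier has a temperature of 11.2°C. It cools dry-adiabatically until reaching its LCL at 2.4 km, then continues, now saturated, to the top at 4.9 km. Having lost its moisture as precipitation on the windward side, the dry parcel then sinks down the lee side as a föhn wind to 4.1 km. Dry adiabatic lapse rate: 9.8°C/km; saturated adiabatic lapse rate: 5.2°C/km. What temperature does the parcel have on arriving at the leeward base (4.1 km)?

-11.6°C

From 600 m to 2400 m (dry): cools by 9.8 × 1.8 = 17.64°C, giving -6.44°C.
From 2400 m to 4900 m (saturated): cools by 5.2 × 2.5 = 13°C, giving -19.44°C.
From 4900 m to 4100 m (dry descent): warms by 9.8 × 0.8 = 7.84°C, giving -11.6°C.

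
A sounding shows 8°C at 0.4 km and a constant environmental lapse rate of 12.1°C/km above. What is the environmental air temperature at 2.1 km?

Environmental to 2100 m: -12.1 × 1.7 km = -20.57°C, so T = -12.57°C.

-12.57°C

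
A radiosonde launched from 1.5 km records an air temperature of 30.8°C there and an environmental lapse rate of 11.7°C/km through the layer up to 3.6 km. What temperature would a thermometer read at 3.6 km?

1500–3600 m, environmental: Δz = 2.1 km ⇒ ΔT = -24.57°C; T = 6.23°C

6.23°C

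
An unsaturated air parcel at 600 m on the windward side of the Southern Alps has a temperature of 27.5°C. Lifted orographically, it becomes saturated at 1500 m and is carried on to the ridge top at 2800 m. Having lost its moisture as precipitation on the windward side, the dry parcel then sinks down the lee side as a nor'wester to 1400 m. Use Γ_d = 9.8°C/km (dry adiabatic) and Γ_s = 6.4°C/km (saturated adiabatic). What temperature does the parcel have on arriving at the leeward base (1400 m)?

24.08°C

600–1500 m, dry: Δz = 0.9 km ⇒ ΔT = -8.82°C; T = 18.68°C
1500–2800 m, saturated: Δz = 1.3 km ⇒ ΔT = -8.32°C; T = 10.36°C
2800–1400 m, dry descent: Δz = 1.4 km ⇒ ΔT = +13.72°C; T = 24.08°C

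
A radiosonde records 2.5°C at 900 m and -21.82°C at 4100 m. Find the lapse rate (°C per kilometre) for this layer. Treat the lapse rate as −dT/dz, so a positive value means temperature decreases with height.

7.6°C/km

Γ = −ΔT/Δz = (2.5 − (-21.82)) / (4100 − 900) m
  = 24.32°C / 3.2 km = 7.6°C/km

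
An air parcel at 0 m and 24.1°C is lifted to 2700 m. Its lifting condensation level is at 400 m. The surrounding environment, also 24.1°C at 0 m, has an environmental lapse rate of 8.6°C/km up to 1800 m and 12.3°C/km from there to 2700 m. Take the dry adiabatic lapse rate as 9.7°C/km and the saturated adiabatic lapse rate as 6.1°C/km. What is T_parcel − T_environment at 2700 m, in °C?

Parcel:
  0 → 400 m (dry, 9.7°C/km): ΔT = -9.7 × 0.4 = -3.88°C → T = 20.22°C
  400 → 2700 m (saturated, 6.1°C/km): ΔT = -6.1 × 2.3 = -14.03°C → T = 6.19°C
Environment:
  0 → 1800 m (environment, lower layer, 8.6°C/km): ΔT = -8.6 × 1.8 = -15.48°C → T = 8.62°C
  1800 → 2700 m (environment, upper layer, 12.3°C/km): ΔT = -12.3 × 0.9 = -11.07°C → T = -2.45°C
T_parcel − T_env = 6.19 − (-2.45) = +8.64°C

+8.64°C (parcel warmer than environment)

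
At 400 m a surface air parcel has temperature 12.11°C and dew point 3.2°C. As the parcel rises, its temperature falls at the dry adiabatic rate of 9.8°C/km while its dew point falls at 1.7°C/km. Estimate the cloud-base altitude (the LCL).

1500 m

T and T_d converge at 9.8 − 1.7 = 8.1°C per km
Height above start = (12.11 − 3.2) / 8.1 = 1.1 km
LCL altitude = 400 m + 1100 m = 1500 m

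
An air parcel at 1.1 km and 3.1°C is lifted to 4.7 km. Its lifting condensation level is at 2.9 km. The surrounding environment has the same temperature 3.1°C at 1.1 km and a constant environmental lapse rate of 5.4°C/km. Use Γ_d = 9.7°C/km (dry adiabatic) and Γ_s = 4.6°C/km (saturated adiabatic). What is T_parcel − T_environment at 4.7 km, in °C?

-6.3°C (parcel cooler than environment)

Parcel:
  From 1100 m to 2900 m (dry): cools by 9.7 × 1.8 = 17.46°C, giving -14.36°C.
  From 2900 m to 4700 m (saturated): cools by 4.6 × 1.8 = 8.28°C, giving -22.64°C.
Environment:
  From 1100 m to 4700 m (environment): cools by 5.4 × 3.6 = 19.44°C, giving -16.34°C.
T_parcel − T_env = -22.64 − (-16.34) = -6.3°C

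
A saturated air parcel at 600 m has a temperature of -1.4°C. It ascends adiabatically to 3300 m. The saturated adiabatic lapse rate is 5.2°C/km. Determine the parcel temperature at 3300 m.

Saturated adiabatic to 3300 m: -5.2 × 2.7 km = -14.04°C, so T = -15.44°C.

-15.44°C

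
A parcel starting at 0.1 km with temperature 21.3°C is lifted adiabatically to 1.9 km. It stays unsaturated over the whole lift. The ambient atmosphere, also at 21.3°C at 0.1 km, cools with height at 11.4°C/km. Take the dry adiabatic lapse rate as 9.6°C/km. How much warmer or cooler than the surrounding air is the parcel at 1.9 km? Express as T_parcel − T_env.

+3.24°C (parcel warmer than environment)

Parcel:
  100–1900 m, dry: Δz = 1.8 km ⇒ ΔT = -17.28°C; T = 4.02°C
Environment:
  100–1900 m, environment: Δz = 1.8 km ⇒ ΔT = -20.52°C; T = 0.78°C
T_parcel − T_env = 4.02 − 0.78 = +3.24°C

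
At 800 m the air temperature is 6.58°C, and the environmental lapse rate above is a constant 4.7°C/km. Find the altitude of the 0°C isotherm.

Height above start = (6.58 − 0) / 4.7 = 1.4 km
Altitude = 800 m + 1400 m = 2200 m

2200 m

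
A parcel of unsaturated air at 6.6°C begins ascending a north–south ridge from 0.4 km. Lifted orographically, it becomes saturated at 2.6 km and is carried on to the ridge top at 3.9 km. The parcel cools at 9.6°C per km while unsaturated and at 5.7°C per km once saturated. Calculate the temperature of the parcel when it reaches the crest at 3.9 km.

-21.93°C

400 → 2600 m (dry, 9.6°C/km): ΔT = -9.6 × 2.2 = -21.12°C → T = -14.52°C
2600 → 3900 m (saturated, 5.7°C/km): ΔT = -5.7 × 1.3 = -7.41°C → T = -21.93°C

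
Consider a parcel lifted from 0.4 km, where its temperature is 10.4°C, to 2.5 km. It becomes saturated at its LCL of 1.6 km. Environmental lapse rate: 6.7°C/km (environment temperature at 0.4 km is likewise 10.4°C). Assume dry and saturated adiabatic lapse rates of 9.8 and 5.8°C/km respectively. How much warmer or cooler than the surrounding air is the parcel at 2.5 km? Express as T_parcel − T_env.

-2.91°C (parcel cooler than environment)

Parcel:
  400 → 1600 m (dry, 9.8°C/km): ΔT = -9.8 × 1.2 = -11.76°C → T = -1.36°C
  1600 → 2500 m (saturated, 5.8°C/km): ΔT = -5.8 × 0.9 = -5.22°C → T = -6.58°C
Environment:
  400 → 2500 m (environment, 6.7°C/km): ΔT = -6.7 × 2.1 = -14.07°C → T = -3.67°C
T_parcel − T_env = -6.58 − (-3.67) = -2.91°C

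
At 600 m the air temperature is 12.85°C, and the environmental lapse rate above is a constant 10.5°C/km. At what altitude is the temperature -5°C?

Height above start = (12.85 − (-5)) / 10.5 = 1.7 km
Altitude = 600 m + 1700 m = 2300 m

2300 m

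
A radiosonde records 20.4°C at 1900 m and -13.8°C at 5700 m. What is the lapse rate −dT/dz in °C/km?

9°C/km

Γ = −ΔT/Δz = (20.4 − (-13.8)) / (5700 − 1900) m
  = 34.2°C / 3.8 km = 9°C/km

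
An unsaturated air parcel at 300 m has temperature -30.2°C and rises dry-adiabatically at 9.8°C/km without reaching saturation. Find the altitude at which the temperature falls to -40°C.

1300 m

Height above start = (-30.2 − (-40)) / 9.8 = 1 km
Altitude = 300 m + 1000 m = 1300 m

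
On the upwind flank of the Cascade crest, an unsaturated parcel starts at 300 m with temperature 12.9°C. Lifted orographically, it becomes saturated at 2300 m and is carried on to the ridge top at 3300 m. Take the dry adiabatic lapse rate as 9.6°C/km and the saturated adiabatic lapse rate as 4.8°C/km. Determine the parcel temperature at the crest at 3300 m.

300 → 2300 m (dry, 9.6°C/km): ΔT = -9.6 × 2 = -19.2°C → T = -6.3°C
2300 → 3300 m (saturated, 4.8°C/km): ΔT = -4.8 × 1 = -4.8°C → T = -11.1°C

-11.1°C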